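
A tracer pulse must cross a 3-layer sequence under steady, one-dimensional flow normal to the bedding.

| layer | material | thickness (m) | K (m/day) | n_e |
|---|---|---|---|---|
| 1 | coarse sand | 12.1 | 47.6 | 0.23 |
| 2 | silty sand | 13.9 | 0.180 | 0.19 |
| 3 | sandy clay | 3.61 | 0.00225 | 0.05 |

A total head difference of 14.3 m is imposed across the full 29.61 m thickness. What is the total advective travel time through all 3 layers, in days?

With flow normal to the layers, continuity requires the same specific discharge q through every layer.
Σ(b_i/K_i) = 12.1/47.6 + 13.9/0.180 + 3.61/0.00225 = 1682 d.
q = Δh / Σ(b_i/K_i) = 14.3 / 1682 = 0.008502 m/day.
In each layer the seepage velocity is v_i = q/n_i, so the layer transit time is t_i = b_i·n_i / q:
  layer 1 (coarse sand): t_1 = 12.1 × 0.23 / 0.008502 = 327.3 d
  layer 2 (silty sand): t_2 = 13.9 × 0.19 / 0.008502 = 310.6 d
  layer 3 (sandy clay): t_3 = 3.61 × 0.05 / 0.008502 = 21.23 d
Total t = Σ t_i = 659.2 days.

659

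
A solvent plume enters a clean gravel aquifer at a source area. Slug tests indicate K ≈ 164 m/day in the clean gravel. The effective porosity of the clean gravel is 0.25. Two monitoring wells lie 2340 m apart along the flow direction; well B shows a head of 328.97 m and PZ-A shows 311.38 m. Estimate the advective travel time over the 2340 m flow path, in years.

1.30

Hydraulic gradient i = (328.97 − 311.38) / 2340 = 17.59 / 2340 = 0.007517.
Darcy flux q = K · i = 164.0 × 0.007517 = 1.233 m/day.
Seepage velocity v = q / n_e = 1.233 / 0.25 = 4.931 m/day.
Travel time t = L / v = 2340 / 4.931 = 474.5 days = 1.299 years.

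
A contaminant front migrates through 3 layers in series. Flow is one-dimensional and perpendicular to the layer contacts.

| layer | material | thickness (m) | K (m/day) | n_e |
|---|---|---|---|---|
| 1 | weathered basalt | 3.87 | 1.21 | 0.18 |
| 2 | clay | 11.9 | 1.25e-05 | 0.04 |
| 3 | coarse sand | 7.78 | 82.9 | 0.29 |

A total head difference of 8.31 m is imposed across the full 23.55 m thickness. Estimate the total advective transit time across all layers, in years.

1080

With flow normal to the layers, continuity requires the same specific discharge q through every layer.
Σ(b_i/K_i) = 3.87/1.21 + 11.9/1.25e-05 + 7.78/82.9 = 9.520e+05 d.
q = Δh / Σ(b_i/K_i) = 8.31 / 9.520e+05 = 8.729e-06 m/day.
In each layer the seepage velocity is v_i = q/n_i, so the layer transit time is t_i = b_i·n_i / q:
  layer 1 (weathered basalt): t_1 = 3.87 × 0.18 / 8.729e-06 = 79803 d
  layer 2 (clay): t_2 = 11.9 × 0.04 / 8.729e-06 = 54531 d
  layer 3 (coarse sand): t_3 = 7.78 × 0.29 / 8.729e-06 = 2.585e+05 d
Total t = Σ t_i = 3.928e+05 days = 1075 years.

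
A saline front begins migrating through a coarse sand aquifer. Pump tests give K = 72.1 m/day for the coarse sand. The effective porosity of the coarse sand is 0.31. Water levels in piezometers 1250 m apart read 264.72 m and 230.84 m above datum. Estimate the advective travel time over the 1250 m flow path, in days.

Hydraulic gradient i = (264.72 − 230.84) / 1250 = 33.88 / 1250 = 0.02710.
Darcy flux q = K · i = 72.10 × 0.02710 = 1.954 m/day.
Seepage velocity v = q / n_e = 1.954 / 0.31 = 6.304 m/day.
Travel time t = L / v = 1250 / 6.304 = 198.3 days.

198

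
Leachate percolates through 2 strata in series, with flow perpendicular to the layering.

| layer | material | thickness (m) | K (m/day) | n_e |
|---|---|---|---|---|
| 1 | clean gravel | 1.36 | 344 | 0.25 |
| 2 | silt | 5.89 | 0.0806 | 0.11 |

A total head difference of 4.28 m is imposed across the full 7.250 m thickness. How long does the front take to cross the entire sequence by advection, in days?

16.9

With flow normal to the layers, continuity requires the same specific discharge q through every layer.
Σ(b_i/K_i) = 1.36/344 + 5.89/0.0806 = 73.08 d.
q = Δh / Σ(b_i/K_i) = 4.28 / 73.08 = 0.05857 m/day.
In each layer the seepage velocity is v_i = q/n_i, so the layer transit time is t_i = b_i·n_i / q:
  layer 1 (clean gravel): t_1 = 1.36 × 0.25 / 0.05857 = 5.805 d
  layer 2 (silt): t_2 = 5.89 × 0.11 / 0.05857 = 11.06 d
Total t = Σ t_i = 16.87 days.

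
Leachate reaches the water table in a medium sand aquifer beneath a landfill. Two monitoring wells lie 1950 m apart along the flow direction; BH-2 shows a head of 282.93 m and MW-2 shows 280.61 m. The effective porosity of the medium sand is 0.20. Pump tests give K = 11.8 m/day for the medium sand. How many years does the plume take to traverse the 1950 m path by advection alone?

76.1

Hydraulic gradient i = (282.93 − 280.61) / 1950 = 2.32 / 1950 = 0.001190.
Darcy flux q = K · i = 11.80 × 0.001190 = 0.01404 m/day.
Seepage velocity v = q / n_e = 0.01404 / 0.20 = 0.07019 m/day.
Travel time t = L / v = 1950 / 0.07019 = 27780 days = 76.06 years.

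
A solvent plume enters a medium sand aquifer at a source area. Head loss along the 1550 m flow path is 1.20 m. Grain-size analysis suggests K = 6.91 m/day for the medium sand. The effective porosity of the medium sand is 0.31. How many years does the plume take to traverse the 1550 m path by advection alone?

Hydraulic gradient i = Δh / L = 1.20 / 1550 = 0.0007742.
Darcy flux q = K · i = 6.910 × 0.0007742 = 0.005350 m/day.
Seepage velocity v = q / n_e = 0.005350 / 0.31 = 0.01726 m/day.
Travel time t = L / v = 1550 / 0.01726 = 89818 days = 245.9 years.

246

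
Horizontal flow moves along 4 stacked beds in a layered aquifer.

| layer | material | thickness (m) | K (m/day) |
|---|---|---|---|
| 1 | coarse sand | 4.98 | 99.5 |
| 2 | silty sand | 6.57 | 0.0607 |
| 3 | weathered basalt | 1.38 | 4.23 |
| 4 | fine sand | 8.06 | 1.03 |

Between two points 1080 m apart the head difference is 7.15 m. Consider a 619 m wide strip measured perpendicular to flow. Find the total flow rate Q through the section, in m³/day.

Flow is parallel to layering, so each bed carries its own Darcy discharge and the transmissivities add.
Σ(K_i·b_i) = 99.5×4.98 + 0.0607×6.57 + 4.23×1.38 + 1.03×8.06 = 510.0 m²/day.
Hydraulic gradient i = Δh / L = 7.15 / 1080 = 0.006620.
Q = Σ(K_i·b_i) · W · i = 510.0 × 619 × 0.006620 = 2090 m³/day.

2090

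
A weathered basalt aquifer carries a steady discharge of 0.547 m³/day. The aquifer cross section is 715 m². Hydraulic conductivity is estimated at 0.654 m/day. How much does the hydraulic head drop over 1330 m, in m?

From Q = K·A·i, i = Q / (K·A) = 0.547 / (0.6540 × 715.0) = 0.001170.
Head loss Δh = i · L = 0.001170 × 1330 = 1.556 m.

1.56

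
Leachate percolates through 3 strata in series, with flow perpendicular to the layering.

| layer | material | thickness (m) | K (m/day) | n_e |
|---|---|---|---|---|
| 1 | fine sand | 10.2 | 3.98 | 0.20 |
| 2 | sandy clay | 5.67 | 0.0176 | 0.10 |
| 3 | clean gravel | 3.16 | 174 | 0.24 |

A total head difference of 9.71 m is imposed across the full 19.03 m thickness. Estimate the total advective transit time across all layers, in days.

113

With flow normal to the layers, continuity requires the same specific discharge q through every layer.
Σ(b_i/K_i) = 10.2/3.98 + 5.67/0.0176 + 3.16/174 = 324.7 d.
q = Δh / Σ(b_i/K_i) = 9.71 / 324.7 = 0.02990 m/day.
In each layer the seepage velocity is v_i = q/n_i, so the layer transit time is t_i = b_i·n_i / q:
  layer 1 (fine sand): t_1 = 10.2 × 0.20 / 0.02990 = 68.23 d
  layer 2 (sandy clay): t_2 = 5.67 × 0.10 / 0.02990 = 18.96 d
  layer 3 (clean gravel): t_3 = 3.16 × 0.24 / 0.02990 = 25.36 d
Total t = Σ t_i = 112.6 days.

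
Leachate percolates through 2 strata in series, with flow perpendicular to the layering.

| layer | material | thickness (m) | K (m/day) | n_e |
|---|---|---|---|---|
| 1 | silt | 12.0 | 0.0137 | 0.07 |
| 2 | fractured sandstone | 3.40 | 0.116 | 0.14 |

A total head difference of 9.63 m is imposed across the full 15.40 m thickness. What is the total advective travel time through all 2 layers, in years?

With flow normal to the layers, continuity requires the same specific discharge q through every layer.
Σ(b_i/K_i) = 12.0/0.0137 + 3.40/0.116 = 905.2 d.
q = Δh / Σ(b_i/K_i) = 9.63 / 905.2 = 0.01064 m/day.
In each layer the seepage velocity is v_i = q/n_i, so the layer transit time is t_i = b_i·n_i / q:
  layer 1 (silt): t_1 = 12.0 × 0.07 / 0.01064 = 78.96 d
  layer 2 (fractured sandstone): t_2 = 3.40 × 0.14 / 0.01064 = 44.74 d
Total t = Σ t_i = 123.7 days = 0.3387 years.

0.339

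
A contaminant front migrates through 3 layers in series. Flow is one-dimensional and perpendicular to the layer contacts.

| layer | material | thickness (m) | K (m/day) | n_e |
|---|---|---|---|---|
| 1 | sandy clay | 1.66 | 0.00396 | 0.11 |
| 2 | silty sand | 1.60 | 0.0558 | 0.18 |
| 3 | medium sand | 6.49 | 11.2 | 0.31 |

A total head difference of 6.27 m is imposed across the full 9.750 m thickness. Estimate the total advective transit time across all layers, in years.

With flow normal to the layers, continuity requires the same specific discharge q through every layer.
Σ(b_i/K_i) = 1.66/0.00396 + 1.60/0.0558 + 6.49/11.2 = 448.4 d.
q = Δh / Σ(b_i/K_i) = 6.27 / 448.4 = 0.01398 m/day.
In each layer the seepage velocity is v_i = q/n_i, so the layer transit time is t_i = b_i·n_i / q:
  layer 1 (sandy clay): t_1 = 1.66 × 0.11 / 0.01398 = 13.06 d
  layer 2 (silty sand): t_2 = 1.60 × 0.18 / 0.01398 = 20.60 d
  layer 3 (medium sand): t_3 = 6.49 × 0.31 / 0.01398 = 143.9 d
Total t = Σ t_i = 177.6 days = 0.4861 years.

0.486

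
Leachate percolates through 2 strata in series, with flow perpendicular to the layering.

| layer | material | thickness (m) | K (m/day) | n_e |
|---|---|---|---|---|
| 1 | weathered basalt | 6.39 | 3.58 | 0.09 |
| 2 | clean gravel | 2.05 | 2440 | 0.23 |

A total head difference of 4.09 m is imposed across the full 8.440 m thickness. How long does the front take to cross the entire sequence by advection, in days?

With flow normal to the layers, continuity requires the same specific discharge q through every layer.
Σ(b_i/K_i) = 6.39/3.58 + 2.05/2440 = 1.786 d.
q = Δh / Σ(b_i/K_i) = 4.09 / 1.786 = 2.290 m/day.
In each layer the seepage velocity is v_i = q/n_i, so the layer transit time is t_i = b_i·n_i / q:
  layer 1 (weathered basalt): t_1 = 6.39 × 0.09 / 2.290 = 0.2511 d
  layer 2 (clean gravel): t_2 = 2.05 × 0.23 / 2.290 = 0.2059 d
Total t = Σ t_i = 0.4570 days.

0.457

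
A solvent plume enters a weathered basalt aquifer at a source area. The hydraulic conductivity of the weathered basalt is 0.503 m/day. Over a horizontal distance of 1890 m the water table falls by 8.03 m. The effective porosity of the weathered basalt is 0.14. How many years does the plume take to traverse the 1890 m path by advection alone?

Hydraulic gradient i = Δh / L = 8.03 / 1890 = 0.004249.
Darcy flux q = K · i = 0.5030 × 0.004249 = 0.002137 m/day.
Seepage velocity v = q / n_e = 0.002137 / 0.14 = 0.01526 m/day.
Travel time t = L / v = 1890 / 0.01526 = 1.238e+05 days = 339.0 years.

339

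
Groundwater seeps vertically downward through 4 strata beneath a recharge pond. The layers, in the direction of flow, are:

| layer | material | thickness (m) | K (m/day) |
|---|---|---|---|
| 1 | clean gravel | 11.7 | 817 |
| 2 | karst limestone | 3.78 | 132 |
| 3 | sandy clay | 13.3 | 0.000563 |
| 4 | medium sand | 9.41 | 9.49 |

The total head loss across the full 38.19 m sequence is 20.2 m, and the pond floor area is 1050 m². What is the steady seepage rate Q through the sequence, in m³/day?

0.898

Flow is perpendicular to layering, so the layers act in series and the equivalent K is the thickness-weighted harmonic mean.
Total thickness L = 11.7 + 3.78 + 13.3 + 9.41 = 38.19 m.
Σ(b_i/K_i) = 11.7/817 + 3.78/132 + 13.3/0.000563 + 9.41/9.49 = 23624 d.
K_eq = L / Σ(b_i/K_i) = 38.19 / 23624 = 0.001617 m/day.
Q = K_eq · A · (Δh/L) = 0.001617 × 1050 × (20.2/38.19) = 0.8978 m³/day.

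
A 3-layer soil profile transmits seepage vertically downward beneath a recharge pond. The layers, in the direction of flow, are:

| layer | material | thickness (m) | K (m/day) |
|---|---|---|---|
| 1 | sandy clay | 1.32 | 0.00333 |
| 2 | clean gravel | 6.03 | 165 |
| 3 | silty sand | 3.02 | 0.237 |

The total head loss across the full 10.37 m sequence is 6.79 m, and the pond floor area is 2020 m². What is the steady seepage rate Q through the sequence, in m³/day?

Flow is perpendicular to layering, so the layers act in series and the equivalent K is the thickness-weighted harmonic mean.
Total thickness L = 1.32 + 6.03 + 3.02 = 10.37 m.
Σ(b_i/K_i) = 1.32/0.00333 + 6.03/165 + 3.02/0.237 = 409.2 d.
K_eq = L / Σ(b_i/K_i) = 10.37 / 409.2 = 0.02534 m/day.
Q = K_eq · A · (Δh/L) = 0.02534 × 2020 × (6.79/10.37) = 33.52 m³/day.

33.5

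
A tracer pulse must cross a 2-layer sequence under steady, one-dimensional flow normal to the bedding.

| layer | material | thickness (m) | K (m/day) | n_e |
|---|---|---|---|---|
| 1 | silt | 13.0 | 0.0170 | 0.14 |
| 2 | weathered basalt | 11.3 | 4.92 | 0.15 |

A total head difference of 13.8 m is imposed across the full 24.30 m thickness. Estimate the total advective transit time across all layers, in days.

With flow normal to the layers, continuity requires the same specific discharge q through every layer.
Σ(b_i/K_i) = 13.0/0.0170 + 11.3/4.92 = 767.0 d.
q = Δh / Σ(b_i/K_i) = 13.8 / 767.0 = 0.01799 m/day.
In each layer the seepage velocity is v_i = q/n_i, so the layer transit time is t_i = b_i·n_i / q:
  layer 1 (silt): t_1 = 13.0 × 0.14 / 0.01799 = 101.2 d
  layer 2 (weathered basalt): t_2 = 11.3 × 0.15 / 0.01799 = 94.21 d
Total t = Σ t_i = 195.4 days.

195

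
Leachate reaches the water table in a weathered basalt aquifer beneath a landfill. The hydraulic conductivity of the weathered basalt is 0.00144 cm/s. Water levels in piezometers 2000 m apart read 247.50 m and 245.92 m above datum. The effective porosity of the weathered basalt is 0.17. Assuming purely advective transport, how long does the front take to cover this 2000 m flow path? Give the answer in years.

947

Convert K: 0.00144 cm/s × 864 = 1.244 m/day.
Hydraulic gradient i = (247.50 − 245.92) / 2000 = 1.58 / 2000 = 0.0007900.
Darcy flux q = K · i = 1.244 × 0.0007900 = 0.0009829 m/day.
Seepage velocity v = q / n_e = 0.0009829 / 0.17 = 0.005782 m/day.
Travel time t = L / v = 2000 / 0.005782 = 3.459e+05 days = 947.1 years.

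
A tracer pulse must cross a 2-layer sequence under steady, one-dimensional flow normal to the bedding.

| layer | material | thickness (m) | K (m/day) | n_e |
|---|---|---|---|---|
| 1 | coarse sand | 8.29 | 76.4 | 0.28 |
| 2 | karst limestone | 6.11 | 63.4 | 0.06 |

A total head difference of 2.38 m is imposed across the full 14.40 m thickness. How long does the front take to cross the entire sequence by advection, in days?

With flow normal to the layers, continuity requires the same specific discharge q through every layer.
Σ(b_i/K_i) = 8.29/76.4 + 6.11/63.4 = 0.2049 d.
q = Δh / Σ(b_i/K_i) = 2.38 / 0.2049 = 11.62 m/day.
In each layer the seepage velocity is v_i = q/n_i, so the layer transit time is t_i = b_i·n_i / q:
  layer 1 (coarse sand): t_1 = 8.29 × 0.28 / 11.62 = 0.1998 d
  layer 2 (karst limestone): t_2 = 6.11 × 0.06 / 11.62 = 0.03156 d
Total t = Σ t_i = 0.2314 days.

0.231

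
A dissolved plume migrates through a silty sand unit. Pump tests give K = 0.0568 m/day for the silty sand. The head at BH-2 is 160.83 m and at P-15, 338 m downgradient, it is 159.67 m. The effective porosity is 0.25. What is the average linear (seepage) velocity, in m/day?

0.000780

Hydraulic gradient i = (160.83 − 159.67) / 338 = 1.16 / 338 = 0.003432.
Darcy flux q = K · i = 0.05680 × 0.003432 = 0.0001949 m/day.
Seepage velocity v = q / n_e = 0.0001949 / 0.25 = 0.0007797 m/day.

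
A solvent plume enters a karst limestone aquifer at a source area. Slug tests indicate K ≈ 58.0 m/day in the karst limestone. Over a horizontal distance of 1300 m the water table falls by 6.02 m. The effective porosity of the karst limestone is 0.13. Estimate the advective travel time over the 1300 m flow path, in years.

Hydraulic gradient i = Δh / L = 6.02 / 1300 = 0.004631.
Darcy flux q = K · i = 58.00 × 0.004631 = 0.2686 m/day.
Seepage velocity v = q / n_e = 0.2686 / 0.13 = 2.066 m/day.
Travel time t = L / v = 1300 / 2.066 = 629.2 days = 1.723 years.

1.72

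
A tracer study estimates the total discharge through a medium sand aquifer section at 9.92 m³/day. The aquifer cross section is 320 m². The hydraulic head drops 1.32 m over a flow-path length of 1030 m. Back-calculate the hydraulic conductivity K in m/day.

24.2

Hydraulic gradient i = Δh / L = 1.32 / 1030 = 0.001282.
From Q = K·A·i, K = Q / (A·i) = 9.92 / (320.0 × 0.001282) = 24.19 m/day.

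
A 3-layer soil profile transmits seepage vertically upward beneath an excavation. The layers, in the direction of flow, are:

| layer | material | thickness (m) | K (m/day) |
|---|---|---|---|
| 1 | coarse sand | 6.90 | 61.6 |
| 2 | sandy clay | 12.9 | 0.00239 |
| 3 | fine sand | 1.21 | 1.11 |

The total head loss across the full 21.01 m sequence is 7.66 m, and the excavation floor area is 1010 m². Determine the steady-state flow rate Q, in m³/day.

1.43

Flow is perpendicular to layering, so the layers act in series and the equivalent K is the thickness-weighted harmonic mean.
Total thickness L = 6.90 + 12.9 + 1.21 = 21.01 m.
Σ(b_i/K_i) = 6.90/61.6 + 12.9/0.00239 + 1.21/1.11 = 5399 d.
K_eq = L / Σ(b_i/K_i) = 21.01 / 5399 = 0.003892 m/day.
Q = K_eq · A · (Δh/L) = 0.003892 × 1010 × (7.66/21.01) = 1.433 m³/day.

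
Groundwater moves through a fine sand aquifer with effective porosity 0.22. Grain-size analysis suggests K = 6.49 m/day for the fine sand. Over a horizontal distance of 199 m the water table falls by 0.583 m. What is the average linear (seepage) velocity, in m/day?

0.0864

Hydraulic gradient i = Δh / L = 0.583 / 199 = 0.002930.
Darcy flux q = K · i = 6.490 × 0.002930 = 0.01901 m/day.
Seepage velocity v = q / n_e = 0.01901 / 0.22 = 0.08642 m/day.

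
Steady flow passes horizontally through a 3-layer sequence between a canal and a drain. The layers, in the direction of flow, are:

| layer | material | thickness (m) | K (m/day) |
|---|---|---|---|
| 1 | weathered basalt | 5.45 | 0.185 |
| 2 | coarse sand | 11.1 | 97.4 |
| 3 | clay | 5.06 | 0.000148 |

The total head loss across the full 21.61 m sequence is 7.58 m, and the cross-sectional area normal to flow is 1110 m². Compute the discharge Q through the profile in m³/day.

Flow is perpendicular to layering, so the layers act in series and the equivalent K is the thickness-weighted harmonic mean.
Total thickness L = 5.45 + 11.1 + 5.06 = 21.61 m.
Σ(b_i/K_i) = 5.45/0.185 + 11.1/97.4 + 5.06/0.000148 = 34219 d.
K_eq = L / Σ(b_i/K_i) = 21.61 / 34219 = 0.0006315 m/day.
Q = K_eq · A · (Δh/L) = 0.0006315 × 1110 × (7.58/21.61) = 0.2459 m³/day.

0.246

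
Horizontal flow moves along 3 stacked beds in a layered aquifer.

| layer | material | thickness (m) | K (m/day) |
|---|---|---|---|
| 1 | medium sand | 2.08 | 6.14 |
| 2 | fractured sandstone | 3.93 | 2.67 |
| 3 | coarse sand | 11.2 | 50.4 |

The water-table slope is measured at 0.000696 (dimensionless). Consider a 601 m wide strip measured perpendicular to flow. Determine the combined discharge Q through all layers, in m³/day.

246

Flow is parallel to layering, so each bed carries its own Darcy discharge and the transmissivities add.
Σ(K_i·b_i) = 6.14×2.08 + 2.67×3.93 + 50.4×11.2 = 587.7 m²/day.
Hydraulic gradient i = 0.000696.
Q = Σ(K_i·b_i) · W · i = 587.7 × 601 × 0.0006960 = 245.9 m³/day.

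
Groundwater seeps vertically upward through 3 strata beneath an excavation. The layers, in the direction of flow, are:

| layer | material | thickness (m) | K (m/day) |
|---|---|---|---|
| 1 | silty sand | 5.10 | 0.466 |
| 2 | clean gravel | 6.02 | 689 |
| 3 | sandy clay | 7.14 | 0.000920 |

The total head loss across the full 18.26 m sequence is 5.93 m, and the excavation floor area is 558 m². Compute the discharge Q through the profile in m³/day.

Flow is perpendicular to layering, so the layers act in series and the equivalent K is the thickness-weighted harmonic mean.
Total thickness L = 5.10 + 6.02 + 7.14 = 18.26 m.
Σ(b_i/K_i) = 5.10/0.466 + 6.02/689 + 7.14/0.000920 = 7772 d.
K_eq = L / Σ(b_i/K_i) = 18.26 / 7772 = 0.002350 m/day.
Q = K_eq · A · (Δh/L) = 0.002350 × 558 × (5.93/18.26) = 0.4258 m³/day.

0.426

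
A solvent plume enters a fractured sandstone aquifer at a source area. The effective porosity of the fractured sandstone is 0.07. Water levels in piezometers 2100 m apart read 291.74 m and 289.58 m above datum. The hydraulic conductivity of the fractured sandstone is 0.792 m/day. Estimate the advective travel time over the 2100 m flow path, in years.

494

Hydraulic gradient i = (291.74 − 289.58) / 2100 = 2.16 / 2100 = 0.001029.
Darcy flux q = K · i = 0.7920 × 0.001029 = 0.0008146 m/day.
Seepage velocity v = q / n_e = 0.0008146 / 0.07 = 0.01164 m/day.
Travel time t = L / v = 2100 / 0.01164 = 1.805e+05 days = 494.0 years.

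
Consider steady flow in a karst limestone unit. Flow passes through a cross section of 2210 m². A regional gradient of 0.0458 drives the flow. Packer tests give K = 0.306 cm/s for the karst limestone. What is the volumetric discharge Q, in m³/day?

26800

Convert K: 0.306 cm/s × 864 = 264.4 m/day.
Hydraulic gradient i = 0.0458.
Darcy's law: Q = K · A · i = 264.4 × 2210 × 0.04580 = 26760 m³/day.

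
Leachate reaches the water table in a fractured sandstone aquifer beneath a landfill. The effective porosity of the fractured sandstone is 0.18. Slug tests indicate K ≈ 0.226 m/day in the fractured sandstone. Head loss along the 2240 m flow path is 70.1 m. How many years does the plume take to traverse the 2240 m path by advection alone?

156

Hydraulic gradient i = Δh / L = 70.1 / 2240 = 0.03129.
Darcy flux q = K · i = 0.2260 × 0.03129 = 0.007073 m/day.
Seepage velocity v = q / n_e = 0.007073 / 0.18 = 0.03929 m/day.
Travel time t = L / v = 2240 / 0.03929 = 57009 days = 156.1 years.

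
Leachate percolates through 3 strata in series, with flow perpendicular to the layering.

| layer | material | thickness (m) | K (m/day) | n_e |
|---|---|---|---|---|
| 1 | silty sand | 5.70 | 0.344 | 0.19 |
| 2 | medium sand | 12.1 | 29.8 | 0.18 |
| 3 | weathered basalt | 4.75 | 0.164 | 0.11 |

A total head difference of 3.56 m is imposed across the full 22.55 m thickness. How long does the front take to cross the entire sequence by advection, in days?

48.8

With flow normal to the layers, continuity requires the same specific discharge q through every layer.
Σ(b_i/K_i) = 5.70/0.344 + 12.1/29.8 + 4.75/0.164 = 45.94 d.
q = Δh / Σ(b_i/K_i) = 3.56 / 45.94 = 0.07749 m/day.
In each layer the seepage velocity is v_i = q/n_i, so the layer transit time is t_i = b_i·n_i / q:
  layer 1 (silty sand): t_1 = 5.70 × 0.19 / 0.07749 = 13.98 d
  layer 2 (medium sand): t_2 = 12.1 × 0.18 / 0.07749 = 28.11 d
  layer 3 (weathered basalt): t_3 = 4.75 × 0.11 / 0.07749 = 6.742 d
Total t = Σ t_i = 48.82 days.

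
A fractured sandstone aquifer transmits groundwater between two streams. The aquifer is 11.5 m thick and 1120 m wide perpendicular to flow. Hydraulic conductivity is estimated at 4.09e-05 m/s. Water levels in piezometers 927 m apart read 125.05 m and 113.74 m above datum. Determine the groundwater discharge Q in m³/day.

Convert K: 4.09e-05 m/s × 86400 = 3.534 m/day.
Cross-sectional area A = 1120 × 11.5 = 12880 m².
Hydraulic gradient i = (125.05 − 113.74) / 927 = 11.31 / 927 = 0.01220.
Darcy's law: Q = K · A · i = 3.534 × 12880 × 0.01220 = 555.3 m³/day.

555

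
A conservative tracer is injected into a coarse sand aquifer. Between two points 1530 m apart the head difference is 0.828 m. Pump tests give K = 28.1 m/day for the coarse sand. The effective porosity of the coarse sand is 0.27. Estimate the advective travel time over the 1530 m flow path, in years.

74.4

Hydraulic gradient i = Δh / L = 0.828 / 1530 = 0.0005412.
Darcy flux q = K · i = 28.10 × 0.0005412 = 0.01521 m/day.
Seepage velocity v = q / n_e = 0.01521 / 0.27 = 0.05632 m/day.
Travel time t = L / v = 1530 / 0.05632 = 27165 days = 74.37 years.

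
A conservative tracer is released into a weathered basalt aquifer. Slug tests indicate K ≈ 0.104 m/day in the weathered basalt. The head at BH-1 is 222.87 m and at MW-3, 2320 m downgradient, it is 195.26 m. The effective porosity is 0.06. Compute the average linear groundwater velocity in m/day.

Hydraulic gradient i = (222.87 − 195.26) / 2320 = 27.61 / 2320 = 0.01190.
Darcy flux q = K · i = 0.1040 × 0.01190 = 0.001238 m/day.
Seepage velocity v = q / n_e = 0.001238 / 0.06 = 0.02063 m/day.

0.0206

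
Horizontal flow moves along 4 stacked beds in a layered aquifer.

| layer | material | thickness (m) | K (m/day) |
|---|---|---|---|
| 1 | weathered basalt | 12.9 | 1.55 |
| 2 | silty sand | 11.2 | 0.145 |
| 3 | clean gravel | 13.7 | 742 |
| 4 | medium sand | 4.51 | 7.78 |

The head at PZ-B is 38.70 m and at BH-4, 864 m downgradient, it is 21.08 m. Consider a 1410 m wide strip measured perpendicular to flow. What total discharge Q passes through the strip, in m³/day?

Flow is parallel to layering, so each bed carries its own Darcy discharge and the transmissivities add.
Σ(K_i·b_i) = 1.55×12.9 + 0.145×11.2 + 742×13.7 + 7.78×4.51 = 10222 m²/day.
Hydraulic gradient i = (38.70 − 21.08) / 864 = 17.62 / 864 = 0.02039.
Q = Σ(K_i·b_i) · W · i = 10222 × 1410 × 0.02039 = 2.939e+05 m³/day.

294000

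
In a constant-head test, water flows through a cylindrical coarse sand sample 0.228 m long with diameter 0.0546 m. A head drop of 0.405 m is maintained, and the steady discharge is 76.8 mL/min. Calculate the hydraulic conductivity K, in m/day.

26.6

Cross-sectional area A = π·(d/2)² = π × (0.0546/2)² = 0.002341 m².
Convert discharge: 76.8 mL/min = 1.280e-06 m³/s.
Darcy's law rearranged: K = Q·L / (A·Δh) = 1.280e-06 × 0.228 / (0.002341 × 0.405) = 0.0003078 m/s = 26.59 m/day.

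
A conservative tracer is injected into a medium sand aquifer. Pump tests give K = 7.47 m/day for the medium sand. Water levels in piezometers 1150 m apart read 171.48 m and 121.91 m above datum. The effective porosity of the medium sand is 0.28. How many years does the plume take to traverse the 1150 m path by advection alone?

Hydraulic gradient i = (171.48 − 121.91) / 1150 = 49.57 / 1150 = 0.04310.
Darcy flux q = K · i = 7.470 × 0.04310 = 0.3220 m/day.
Seepage velocity v = q / n_e = 0.3220 / 0.28 = 1.150 m/day.
Travel time t = L / v = 1150 / 1.150 = 1000 days = 2.738 years.

2.74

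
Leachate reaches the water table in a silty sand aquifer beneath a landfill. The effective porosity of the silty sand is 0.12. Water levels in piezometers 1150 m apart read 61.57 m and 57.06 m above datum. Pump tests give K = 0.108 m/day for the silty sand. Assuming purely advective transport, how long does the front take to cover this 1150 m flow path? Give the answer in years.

Hydraulic gradient i = (61.57 − 57.06) / 1150 = 4.51 / 1150 = 0.003922.
Darcy flux q = K · i = 0.1080 × 0.003922 = 0.0004235 m/day.
Seepage velocity v = q / n_e = 0.0004235 / 0.12 = 0.003530 m/day.
Travel time t = L / v = 1150 / 0.003530 = 3.258e+05 days = 892.0 years.

892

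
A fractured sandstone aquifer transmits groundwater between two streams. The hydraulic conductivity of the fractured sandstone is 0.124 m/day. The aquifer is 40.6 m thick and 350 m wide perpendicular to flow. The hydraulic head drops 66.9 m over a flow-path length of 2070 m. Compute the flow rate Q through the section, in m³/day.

Cross-sectional area A = 350 × 40.6 = 14210 m².
Hydraulic gradient i = Δh / L = 66.9 / 2070 = 0.03232.
Darcy's law: Q = K · A · i = 0.1240 × 14210 × 0.03232 = 56.95 m³/day.

56.9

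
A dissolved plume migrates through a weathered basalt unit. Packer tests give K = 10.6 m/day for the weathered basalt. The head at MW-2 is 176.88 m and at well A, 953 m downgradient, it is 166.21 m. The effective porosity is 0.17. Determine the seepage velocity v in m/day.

0.698

Hydraulic gradient i = (176.88 − 166.21) / 953 = 10.67 / 953 = 0.01120.
Darcy flux q = K · i = 10.60 × 0.01120 = 0.1187 m/day.
Seepage velocity v = q / n_e = 0.1187 / 0.17 = 0.6981 m/day.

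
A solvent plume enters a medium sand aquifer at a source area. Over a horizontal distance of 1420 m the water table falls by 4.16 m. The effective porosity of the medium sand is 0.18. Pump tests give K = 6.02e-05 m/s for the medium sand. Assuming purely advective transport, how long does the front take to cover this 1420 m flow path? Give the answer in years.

45.9

Convert K: 6.02e-05 m/s × 86400 = 5.201 m/day.
Hydraulic gradient i = Δh / L = 4.16 / 1420 = 0.002930.
Darcy flux q = K · i = 5.201 × 0.002930 = 0.01524 m/day.
Seepage velocity v = q / n_e = 0.01524 / 0.18 = 0.08465 m/day.
Travel time t = L / v = 1420 / 0.08465 = 16774 days = 45.93 years.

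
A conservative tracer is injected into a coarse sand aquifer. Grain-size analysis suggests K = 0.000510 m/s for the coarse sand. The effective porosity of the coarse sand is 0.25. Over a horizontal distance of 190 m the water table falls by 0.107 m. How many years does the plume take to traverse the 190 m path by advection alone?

5.24

Convert K: 0.000510 m/s × 86400 = 44.06 m/day.
Hydraulic gradient i = Δh / L = 0.107 / 190 = 0.0005632.
Darcy flux q = K · i = 44.06 × 0.0005632 = 0.02481 m/day.
Seepage velocity v = q / n_e = 0.02481 / 0.25 = 0.09926 m/day.
Travel time t = L / v = 190 / 0.09926 = 1914 days = 5.241 years.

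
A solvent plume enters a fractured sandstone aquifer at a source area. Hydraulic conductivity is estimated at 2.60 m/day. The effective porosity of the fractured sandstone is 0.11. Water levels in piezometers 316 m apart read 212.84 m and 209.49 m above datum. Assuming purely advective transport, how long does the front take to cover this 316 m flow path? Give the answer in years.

Hydraulic gradient i = (212.84 − 209.49) / 316 = 3.35 / 316 = 0.01060.
Darcy flux q = K · i = 2.600 × 0.01060 = 0.02756 m/day.
Seepage velocity v = q / n_e = 0.02756 / 0.11 = 0.2506 m/day.
Travel time t = L / v = 316 / 0.2506 = 1261 days = 3.453 years.

3.45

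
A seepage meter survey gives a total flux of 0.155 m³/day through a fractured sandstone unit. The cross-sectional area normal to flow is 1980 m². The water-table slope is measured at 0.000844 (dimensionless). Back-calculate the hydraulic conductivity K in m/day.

0.0928

Hydraulic gradient i = 0.000844.
From Q = K·A·i, K = Q / (A·i) = 0.155 / (1980 × 0.0008440) = 0.09275 m/day.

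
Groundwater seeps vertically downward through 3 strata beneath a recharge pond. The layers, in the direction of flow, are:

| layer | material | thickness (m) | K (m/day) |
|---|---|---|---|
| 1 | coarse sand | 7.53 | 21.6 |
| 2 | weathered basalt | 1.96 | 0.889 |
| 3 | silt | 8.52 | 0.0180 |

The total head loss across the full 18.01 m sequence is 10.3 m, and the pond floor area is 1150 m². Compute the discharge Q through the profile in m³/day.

24.9

Flow is perpendicular to layering, so the layers act in series and the equivalent K is the thickness-weighted harmonic mean.
Total thickness L = 7.53 + 1.96 + 8.52 = 18.01 m.
Σ(b_i/K_i) = 7.53/21.6 + 1.96/0.889 + 8.52/0.0180 = 475.9 d.
K_eq = L / Σ(b_i/K_i) = 18.01 / 475.9 = 0.03785 m/day.
Q = K_eq · A · (Δh/L) = 0.03785 × 1150 × (10.3/18.01) = 24.89 m³/day.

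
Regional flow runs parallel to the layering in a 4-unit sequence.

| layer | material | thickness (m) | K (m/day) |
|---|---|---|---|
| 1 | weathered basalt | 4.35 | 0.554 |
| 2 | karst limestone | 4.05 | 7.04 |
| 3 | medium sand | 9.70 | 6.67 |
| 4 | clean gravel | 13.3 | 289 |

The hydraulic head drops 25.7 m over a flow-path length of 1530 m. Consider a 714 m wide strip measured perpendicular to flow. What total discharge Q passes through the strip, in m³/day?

Flow is parallel to layering, so each bed carries its own Darcy discharge and the transmissivities add.
Σ(K_i·b_i) = 0.554×4.35 + 7.04×4.05 + 6.67×9.70 + 289×13.3 = 3939 m²/day.
Hydraulic gradient i = Δh / L = 25.7 / 1530 = 0.01680.
Q = Σ(K_i·b_i) · W · i = 3939 × 714 × 0.01680 = 47246 m³/day.

47200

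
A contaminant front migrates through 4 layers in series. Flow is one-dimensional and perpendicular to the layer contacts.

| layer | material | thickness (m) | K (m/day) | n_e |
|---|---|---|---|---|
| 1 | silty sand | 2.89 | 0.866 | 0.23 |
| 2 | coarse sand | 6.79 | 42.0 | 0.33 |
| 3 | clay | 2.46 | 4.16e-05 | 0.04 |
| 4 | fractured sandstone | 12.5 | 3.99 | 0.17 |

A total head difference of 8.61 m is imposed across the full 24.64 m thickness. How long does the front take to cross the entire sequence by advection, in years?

96.5

With flow normal to the layers, continuity requires the same specific discharge q through every layer.
Σ(b_i/K_i) = 2.89/0.866 + 6.79/42.0 + 2.46/4.16e-05 + 12.5/3.99 = 59141 d.
q = Δh / Σ(b_i/K_i) = 8.61 / 59141 = 0.0001456 m/day.
In each layer the seepage velocity is v_i = q/n_i, so the layer transit time is t_i = b_i·n_i / q:
  layer 1 (silty sand): t_1 = 2.89 × 0.23 / 0.0001456 = 4566 d
  layer 2 (coarse sand): t_2 = 6.79 × 0.33 / 0.0001456 = 15391 d
  layer 3 (clay): t_3 = 2.46 × 0.04 / 0.0001456 = 675.9 d
  layer 4 (fractured sandstone): t_4 = 12.5 × 0.17 / 0.0001456 = 14596 d
Total t = Σ t_i = 35229 days = 96.45 years.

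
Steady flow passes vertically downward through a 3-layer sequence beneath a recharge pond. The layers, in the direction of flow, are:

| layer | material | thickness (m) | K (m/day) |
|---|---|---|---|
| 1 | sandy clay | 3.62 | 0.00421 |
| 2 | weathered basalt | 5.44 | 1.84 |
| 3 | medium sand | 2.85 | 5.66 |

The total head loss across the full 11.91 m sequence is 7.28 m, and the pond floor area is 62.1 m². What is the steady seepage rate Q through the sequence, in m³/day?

Flow is perpendicular to layering, so the layers act in series and the equivalent K is the thickness-weighted harmonic mean.
Total thickness L = 3.62 + 5.44 + 2.85 = 11.91 m.
Σ(b_i/K_i) = 3.62/0.00421 + 5.44/1.84 + 2.85/5.66 = 863.3 d.
K_eq = L / Σ(b_i/K_i) = 11.91 / 863.3 = 0.01380 m/day.
Q = K_eq · A · (Δh/L) = 0.01380 × 62.1 × (7.28/11.91) = 0.5237 m³/day.

0.524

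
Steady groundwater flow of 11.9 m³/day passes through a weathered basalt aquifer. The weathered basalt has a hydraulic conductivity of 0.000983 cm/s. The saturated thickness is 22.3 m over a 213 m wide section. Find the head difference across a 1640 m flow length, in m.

4.84

Convert K: 0.000983 cm/s × 864 = 0.8493 m/day.
Cross-sectional area A = 213 × 22.3 = 4750 m².
From Q = K·A·i, i = Q / (K·A) = 11.9 / (0.8493 × 4750) = 0.002950.
Head loss Δh = i · L = 0.002950 × 1640 = 4.838 m.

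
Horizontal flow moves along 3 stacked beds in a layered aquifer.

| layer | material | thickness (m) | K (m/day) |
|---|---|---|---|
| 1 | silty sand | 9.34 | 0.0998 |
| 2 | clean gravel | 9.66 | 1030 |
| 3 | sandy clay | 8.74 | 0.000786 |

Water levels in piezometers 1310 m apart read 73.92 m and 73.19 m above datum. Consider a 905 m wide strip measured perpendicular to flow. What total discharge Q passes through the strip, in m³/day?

Flow is parallel to layering, so each bed carries its own Darcy discharge and the transmissivities add.
Σ(K_i·b_i) = 0.0998×9.34 + 1030×9.66 + 0.000786×8.74 = 9951 m²/day.
Hydraulic gradient i = (73.92 − 73.19) / 1310 = 0.73 / 1310 = 0.0005573.
Q = Σ(K_i·b_i) · W · i = 9951 × 905 × 0.0005573 = 5018 m³/day.

5020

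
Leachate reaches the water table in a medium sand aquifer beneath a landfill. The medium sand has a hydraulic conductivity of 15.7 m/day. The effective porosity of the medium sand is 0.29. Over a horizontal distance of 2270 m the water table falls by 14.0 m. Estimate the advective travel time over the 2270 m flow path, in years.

18.6

Hydraulic gradient i = Δh / L = 14.0 / 2270 = 0.006167.
Darcy flux q = K · i = 15.70 × 0.006167 = 0.09683 m/day.
Seepage velocity v = q / n_e = 0.09683 / 0.29 = 0.3339 m/day.
Travel time t = L / v = 2270 / 0.3339 = 6799 days = 18.61 years.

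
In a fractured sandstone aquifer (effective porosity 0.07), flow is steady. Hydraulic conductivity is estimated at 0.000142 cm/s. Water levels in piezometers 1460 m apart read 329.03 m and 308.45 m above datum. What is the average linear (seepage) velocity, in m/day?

0.0247

Convert K: 0.000142 cm/s × 864 = 0.1227 m/day.
Hydraulic gradient i = (329.03 − 308.45) / 1460 = 20.58 / 1460 = 0.01410.
Darcy flux q = K · i = 0.1227 × 0.01410 = 0.001729 m/day.
Seepage velocity v = q / n_e = 0.001729 / 0.07 = 0.02471 m/day.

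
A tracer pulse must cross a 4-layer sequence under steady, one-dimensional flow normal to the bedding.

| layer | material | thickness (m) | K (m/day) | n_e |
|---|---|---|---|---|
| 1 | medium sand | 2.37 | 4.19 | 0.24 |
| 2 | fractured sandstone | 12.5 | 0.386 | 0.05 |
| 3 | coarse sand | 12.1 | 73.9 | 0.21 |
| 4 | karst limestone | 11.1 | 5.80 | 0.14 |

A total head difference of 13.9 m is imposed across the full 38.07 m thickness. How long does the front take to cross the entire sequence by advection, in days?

With flow normal to the layers, continuity requires the same specific discharge q through every layer.
Σ(b_i/K_i) = 2.37/4.19 + 12.5/0.386 + 12.1/73.9 + 11.1/5.80 = 35.03 d.
q = Δh / Σ(b_i/K_i) = 13.9 / 35.03 = 0.3968 m/day.
In each layer the seepage velocity is v_i = q/n_i, so the layer transit time is t_i = b_i·n_i / q:
  layer 1 (medium sand): t_1 = 2.37 × 0.24 / 0.3968 = 1.433 d
  layer 2 (fractured sandstone): t_2 = 12.5 × 0.05 / 0.3968 = 1.575 d
  layer 3 (coarse sand): t_3 = 12.1 × 0.21 / 0.3968 = 6.403 d
  layer 4 (karst limestone): t_4 = 11.1 × 0.14 / 0.3968 = 3.916 d
Total t = Σ t_i = 13.33 days.

13.3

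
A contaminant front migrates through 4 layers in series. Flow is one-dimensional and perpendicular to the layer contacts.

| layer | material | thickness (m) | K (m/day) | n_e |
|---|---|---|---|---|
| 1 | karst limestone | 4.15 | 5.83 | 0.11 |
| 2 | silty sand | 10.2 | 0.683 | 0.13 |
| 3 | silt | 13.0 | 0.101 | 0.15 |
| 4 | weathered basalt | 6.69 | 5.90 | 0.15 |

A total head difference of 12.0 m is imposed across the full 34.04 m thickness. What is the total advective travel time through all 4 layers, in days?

57.4

With flow normal to the layers, continuity requires the same specific discharge q through every layer.
Σ(b_i/K_i) = 4.15/5.83 + 10.2/0.683 + 13.0/0.101 + 6.69/5.90 = 145.5 d.
q = Δh / Σ(b_i/K_i) = 12.0 / 145.5 = 0.08248 m/day.
In each layer the seepage velocity is v_i = q/n_i, so the layer transit time is t_i = b_i·n_i / q:
  layer 1 (karst limestone): t_1 = 4.15 × 0.11 / 0.08248 = 5.535 d
  layer 2 (silty sand): t_2 = 10.2 × 0.13 / 0.08248 = 16.08 d
  layer 3 (silt): t_3 = 13.0 × 0.15 / 0.08248 = 23.64 d
  layer 4 (weathered basalt): t_4 = 6.69 × 0.15 / 0.08248 = 12.17 d
Total t = Σ t_i = 57.42 days.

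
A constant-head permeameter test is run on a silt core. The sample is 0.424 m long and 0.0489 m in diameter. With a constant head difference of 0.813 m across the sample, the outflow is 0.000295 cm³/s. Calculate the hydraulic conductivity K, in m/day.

Cross-sectional area A = π·(d/2)² = π × (0.0489/2)² = 0.001878 m².
Convert discharge: 0.000295 cm³/s = 2.950e-10 m³/s.
Darcy's law rearranged: K = Q·L / (A·Δh) = 2.950e-10 × 0.424 / (0.001878 × 0.813) = 8.192e-08 m/s = 0.007078 m/day.

0.00708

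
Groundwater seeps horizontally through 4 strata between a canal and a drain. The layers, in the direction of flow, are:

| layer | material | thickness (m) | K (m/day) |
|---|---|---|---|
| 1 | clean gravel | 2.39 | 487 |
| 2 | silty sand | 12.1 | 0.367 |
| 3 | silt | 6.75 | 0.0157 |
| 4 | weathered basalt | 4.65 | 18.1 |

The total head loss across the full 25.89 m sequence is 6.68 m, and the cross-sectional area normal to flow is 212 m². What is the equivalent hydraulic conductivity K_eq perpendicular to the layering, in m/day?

0.0559

Flow is perpendicular to layering, so the layers act in series and the equivalent K is the thickness-weighted harmonic mean.
Total thickness L = 2.39 + 12.1 + 6.75 + 4.65 = 25.89 m.
Σ(b_i/K_i) = 2.39/487 + 12.1/0.367 + 6.75/0.0157 + 4.65/18.1 = 463.2 d.
K_eq = L / Σ(b_i/K_i) = 25.89 / 463.2 = 0.05590 m/day.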